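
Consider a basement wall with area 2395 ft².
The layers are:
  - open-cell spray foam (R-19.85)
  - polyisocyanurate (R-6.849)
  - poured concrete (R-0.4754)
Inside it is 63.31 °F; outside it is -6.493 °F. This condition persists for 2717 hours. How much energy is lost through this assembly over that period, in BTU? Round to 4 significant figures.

R_total = 19.85 + 6.849 + 0.4754 = 27.174 ft²·°F·h/BTU
Q = 2395 × (63.31 − (-6.493)) / 27.174 = 6152 BTU/h
E = 6152 × 2717 = 16715000 BTU

16720000 BTU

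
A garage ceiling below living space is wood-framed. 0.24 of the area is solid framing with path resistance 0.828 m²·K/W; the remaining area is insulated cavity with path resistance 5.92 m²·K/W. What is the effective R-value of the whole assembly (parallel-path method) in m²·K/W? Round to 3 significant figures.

2.39 m²·K/W

U_eff = 0.76/5.92 + 0.24/0.828 = 0.1284 + 0.2899 = 0.4182
R_eff = 1/U_eff = 2.391 m²·K/W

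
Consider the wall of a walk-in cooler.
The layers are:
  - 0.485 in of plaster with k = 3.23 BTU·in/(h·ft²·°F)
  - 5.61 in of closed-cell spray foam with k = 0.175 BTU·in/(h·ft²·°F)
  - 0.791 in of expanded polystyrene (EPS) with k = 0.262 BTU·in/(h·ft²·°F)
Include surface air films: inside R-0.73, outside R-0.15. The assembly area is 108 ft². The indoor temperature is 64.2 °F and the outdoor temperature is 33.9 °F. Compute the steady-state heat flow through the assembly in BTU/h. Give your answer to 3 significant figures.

0.485/3.23 = 0.1502
5.61/0.175 = 32.06
0.791/0.262 = 3.019
R_total = 0.73 + 0.1502 + 32.06 + 3.019 + 0.15 = 36.11 ft²·°F·h/BTU
Q = A·ΔT/R = 108 × (64.2 − 33.9) / 36.11 = 90.63 BTU/h

90.6 BTU/h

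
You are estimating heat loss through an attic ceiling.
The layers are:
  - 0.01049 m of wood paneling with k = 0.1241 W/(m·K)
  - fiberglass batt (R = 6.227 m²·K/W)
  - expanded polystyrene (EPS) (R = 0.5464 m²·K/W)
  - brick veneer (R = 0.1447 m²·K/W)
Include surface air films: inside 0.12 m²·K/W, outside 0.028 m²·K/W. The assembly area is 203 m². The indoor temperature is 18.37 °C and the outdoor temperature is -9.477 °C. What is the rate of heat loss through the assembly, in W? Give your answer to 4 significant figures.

0.01049/0.1241 = 0.084529
R_total = 0.12 + 0.084529 + 6.227 + 0.5464 + 0.1447 + 0.028 = 7.1506 m²·K/W
Q = A·ΔT/R = 203 × (18.37 − (-9.477)) / 7.1506 = 790.55 W

790.6 W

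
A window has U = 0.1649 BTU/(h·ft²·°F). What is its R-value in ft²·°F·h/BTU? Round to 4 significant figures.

6.064 ft²·°F·h/BTU

R = 1/U = 1/0.1649 = 6.0643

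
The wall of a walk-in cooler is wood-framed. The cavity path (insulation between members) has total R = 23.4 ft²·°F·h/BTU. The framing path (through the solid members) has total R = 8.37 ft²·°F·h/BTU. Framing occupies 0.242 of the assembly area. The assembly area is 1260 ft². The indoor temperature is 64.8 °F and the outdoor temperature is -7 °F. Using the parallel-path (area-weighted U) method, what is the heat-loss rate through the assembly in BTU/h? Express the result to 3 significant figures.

5550 BTU/h

U_eff = 0.758/23.4 + 0.242/8.37 = 0.03239 + 0.02891 = 0.06131
R_eff = 1/U_eff = 16.31 ft²·°F·h/BTU
Q = 1260 × (64.8 − (-7)) / 16.31 = 5546 BTU/h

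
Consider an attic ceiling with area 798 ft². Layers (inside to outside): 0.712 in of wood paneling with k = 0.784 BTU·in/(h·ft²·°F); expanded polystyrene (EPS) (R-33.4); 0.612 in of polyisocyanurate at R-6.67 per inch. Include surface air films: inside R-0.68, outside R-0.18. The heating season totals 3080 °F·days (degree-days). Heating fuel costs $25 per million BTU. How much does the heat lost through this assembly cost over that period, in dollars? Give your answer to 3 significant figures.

37.6 dollars

0.712/0.784 = 0.9082
0.612 × 6.67 = 4.082
R_total = 0.68 + 0.9082 + 33.4 + 4.082 + 0.18 = 39.25 ft²·°F·h/BTU
E = A × HDD × 24 / R = 798 × 3080 × 24 / 39.25 = 1503000 BTU
Cost = 1503000/10⁶ × 25 = $37.57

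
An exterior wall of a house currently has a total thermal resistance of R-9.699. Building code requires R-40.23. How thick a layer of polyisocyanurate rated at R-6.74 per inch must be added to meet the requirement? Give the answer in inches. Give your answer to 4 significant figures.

4.530 in

ΔR = 40.23 − 9.699 = 30.531 ft²·°F·h/BTU
L = ΔR / (R/in) = 30.531/6.74 = 4.5298 in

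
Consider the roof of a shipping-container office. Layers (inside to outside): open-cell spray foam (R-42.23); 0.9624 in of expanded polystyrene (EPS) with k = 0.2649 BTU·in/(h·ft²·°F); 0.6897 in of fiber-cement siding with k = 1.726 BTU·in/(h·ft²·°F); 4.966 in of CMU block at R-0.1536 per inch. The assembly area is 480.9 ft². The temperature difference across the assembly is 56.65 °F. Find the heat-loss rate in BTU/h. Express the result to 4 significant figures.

0.9624/0.2649 = 3.6331
0.6897/1.726 = 0.39959
4.966 × 0.1536 = 0.76278
R_total = 42.23 + 3.6331 + 0.39959 + 0.76278 = 47.025 ft²·°F·h/BTU
Q = A·ΔT/R = 480.9 × 56.65 / 47.025 = 579.32 BTU/h

579.3 BTU/h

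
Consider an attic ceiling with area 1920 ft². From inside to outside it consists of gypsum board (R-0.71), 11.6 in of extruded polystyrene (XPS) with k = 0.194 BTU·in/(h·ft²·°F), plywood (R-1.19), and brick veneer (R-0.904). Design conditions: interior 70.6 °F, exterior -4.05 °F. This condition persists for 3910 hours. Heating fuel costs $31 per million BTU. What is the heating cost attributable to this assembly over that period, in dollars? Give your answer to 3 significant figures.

11.6/0.194 = 59.79
R_total = 0.71 + 59.79 + 1.19 + 0.904 = 62.6 ft²·°F·h/BTU
Q = 1920 × (70.6 − (-4.05)) / 62.6 = 2290 BTU/h
E = 2290 × 3910 = 8953000 BTU
Cost = 8953000/10⁶ × 31 = $277.5

278 dollars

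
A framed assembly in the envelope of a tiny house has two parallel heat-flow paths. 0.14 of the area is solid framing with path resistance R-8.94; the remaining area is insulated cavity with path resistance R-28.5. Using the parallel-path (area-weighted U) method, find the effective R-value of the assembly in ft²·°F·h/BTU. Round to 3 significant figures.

21.8 ft²·°F·h/BTU

U_eff = 0.86/28.5 + 0.14/8.94 = 0.03018 + 0.01566 = 0.04584
R_eff = 1/U_eff = 21.82 ft²·°F·h/BTU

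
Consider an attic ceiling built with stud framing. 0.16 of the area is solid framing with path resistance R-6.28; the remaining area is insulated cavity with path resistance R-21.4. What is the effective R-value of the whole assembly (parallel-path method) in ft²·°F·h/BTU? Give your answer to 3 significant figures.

15.4 ft²·°F·h/BTU

U_eff = 0.84/21.4 + 0.16/6.28 = 0.03925 + 0.02548 = 0.06473
R_eff = 1/U_eff = 15.45 ft²·°F·h/BTU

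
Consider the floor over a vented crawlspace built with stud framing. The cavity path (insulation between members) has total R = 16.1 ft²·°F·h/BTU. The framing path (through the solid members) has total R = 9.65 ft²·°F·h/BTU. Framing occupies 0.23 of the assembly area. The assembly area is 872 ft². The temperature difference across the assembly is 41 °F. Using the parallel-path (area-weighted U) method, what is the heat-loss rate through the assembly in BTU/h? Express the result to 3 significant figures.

U_eff = 0.77/16.1 + 0.23/9.65 = 0.04783 + 0.02383 = 0.07166
R_eff = 1/U_eff = 13.95 ft²·°F·h/BTU
Q = 872 × 41 / 13.95 = 2562 BTU/h

2560 BTU/h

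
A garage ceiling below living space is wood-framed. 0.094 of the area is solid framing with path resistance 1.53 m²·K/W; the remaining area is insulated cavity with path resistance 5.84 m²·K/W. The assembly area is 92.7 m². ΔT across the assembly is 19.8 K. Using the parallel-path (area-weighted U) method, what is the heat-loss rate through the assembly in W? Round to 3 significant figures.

398 W

U_eff = 0.906/5.84 + 0.094/1.53 = 0.1551 + 0.06144 = 0.2166
R_eff = 1/U_eff = 4.617 m²·K/W
Q = 92.7 × 19.8 / 4.617 = 397.5 W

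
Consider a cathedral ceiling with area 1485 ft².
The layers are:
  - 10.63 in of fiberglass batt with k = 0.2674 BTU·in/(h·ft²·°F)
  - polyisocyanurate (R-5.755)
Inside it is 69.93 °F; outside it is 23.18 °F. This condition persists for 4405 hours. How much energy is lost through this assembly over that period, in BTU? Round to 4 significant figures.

10.63/0.2674 = 39.753
R_total = 39.753 + 5.755 = 45.508 ft²·°F·h/BTU
Q = 1485 × (69.93 − 23.18) / 45.508 = 1525.5 BTU/h
E = 1525.5 × 4405 = 6719900 BTU

6720000 BTU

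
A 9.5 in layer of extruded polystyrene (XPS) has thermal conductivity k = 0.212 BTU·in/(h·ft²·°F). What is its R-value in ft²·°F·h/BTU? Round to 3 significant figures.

R = L/k = 9.5/0.212 = 44.81 ft²·°F·h/BTU

44.8 ft²·°F·h/BTU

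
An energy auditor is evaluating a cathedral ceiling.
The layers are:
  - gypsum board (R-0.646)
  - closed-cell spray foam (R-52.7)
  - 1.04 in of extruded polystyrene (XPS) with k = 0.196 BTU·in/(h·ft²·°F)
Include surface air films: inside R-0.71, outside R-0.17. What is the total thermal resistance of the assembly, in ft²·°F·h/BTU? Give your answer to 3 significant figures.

1.04/0.196 = 5.306
R_total = 0.71 + 0.646 + 52.7 + 5.306 + 0.17 = 59.53 ft²·°F·h/BTU

59.5 ft²·°F·h/BTU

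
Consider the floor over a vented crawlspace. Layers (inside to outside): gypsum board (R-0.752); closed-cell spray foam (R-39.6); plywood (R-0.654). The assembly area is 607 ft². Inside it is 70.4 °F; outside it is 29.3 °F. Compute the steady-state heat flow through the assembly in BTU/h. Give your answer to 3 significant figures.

R_total = 0.752 + 39.6 + 0.654 = 41.01 ft²·°F·h/BTU
Q = A·ΔT/R = 607 × (70.4 − 29.3) / 41.01 = 608.4 BTU/h

608 BTU/h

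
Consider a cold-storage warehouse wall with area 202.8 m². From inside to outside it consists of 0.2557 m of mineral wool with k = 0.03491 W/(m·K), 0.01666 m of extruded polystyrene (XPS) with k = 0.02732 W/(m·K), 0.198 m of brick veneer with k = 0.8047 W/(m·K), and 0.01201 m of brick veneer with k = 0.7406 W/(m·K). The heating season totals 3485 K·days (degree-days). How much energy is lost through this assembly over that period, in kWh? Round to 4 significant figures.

2069 kWh

0.2557/0.03491 = 7.3245
0.01666/0.02732 = 0.60981
0.198/0.8047 = 0.24605
0.01201/0.7406 = 0.016217
R_total = 7.3245 + 0.60981 + 0.24605 + 0.016217 = 8.1966 m²·K/W
E = A × HDD × 24 / R / 1000 = 202.8 × 3485 × 24 / 8.1966 / 1000 = 2069.4 kWh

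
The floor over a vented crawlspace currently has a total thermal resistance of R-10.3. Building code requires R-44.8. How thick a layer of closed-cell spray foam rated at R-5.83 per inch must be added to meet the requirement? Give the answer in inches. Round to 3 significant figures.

ΔR = 44.8 − 10.3 = 34.5 ft²·°F·h/BTU
L = ΔR / (R/in) = 34.5/5.83 = 5.918 in

5.92 in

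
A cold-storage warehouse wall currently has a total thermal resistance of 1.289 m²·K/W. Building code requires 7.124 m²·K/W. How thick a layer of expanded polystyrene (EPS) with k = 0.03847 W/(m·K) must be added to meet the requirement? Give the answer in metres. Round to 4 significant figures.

0.2245 m

ΔR = 7.124 − 1.289 = 5.835 m²·K/W
L = ΔR × k = 5.835 × 0.03847 = 0.22447 m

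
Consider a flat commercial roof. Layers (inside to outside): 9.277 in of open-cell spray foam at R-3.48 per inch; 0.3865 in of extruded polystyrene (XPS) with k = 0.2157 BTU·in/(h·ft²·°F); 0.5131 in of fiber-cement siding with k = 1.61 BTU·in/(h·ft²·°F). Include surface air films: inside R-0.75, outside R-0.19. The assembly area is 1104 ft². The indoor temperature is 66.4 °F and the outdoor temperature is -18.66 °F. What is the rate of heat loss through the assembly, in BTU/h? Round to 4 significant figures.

9.277 × 3.48 = 32.284
0.3865/0.2157 = 1.7918
0.5131/1.61 = 0.3187
R_total = 0.75 + 32.284 + 1.7918 + 0.3187 + 0.19 = 35.334 ft²·°F·h/BTU
Q = A·ΔT/R = 1104 × (66.4 − (-18.66)) / 35.334 = 2657.6 BTU/h

2658 BTU/h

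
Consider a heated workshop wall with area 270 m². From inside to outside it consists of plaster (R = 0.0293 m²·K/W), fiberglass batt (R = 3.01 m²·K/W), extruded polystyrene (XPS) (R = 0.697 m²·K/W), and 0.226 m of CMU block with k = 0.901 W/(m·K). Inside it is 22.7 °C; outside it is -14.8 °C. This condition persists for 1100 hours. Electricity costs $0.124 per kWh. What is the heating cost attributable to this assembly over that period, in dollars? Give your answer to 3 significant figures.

346 dollars

0.226/0.901 = 0.2508
R_total = 0.0293 + 3.01 + 0.697 + 0.2508 = 3.987 m²·K/W
Q = 270 × (22.7 − (-14.8)) / 3.987 = 2539 W
E = 2539 W × 1100 h / 1000 = 2793 kWh
Cost = 2793 × 0.124 = $346.4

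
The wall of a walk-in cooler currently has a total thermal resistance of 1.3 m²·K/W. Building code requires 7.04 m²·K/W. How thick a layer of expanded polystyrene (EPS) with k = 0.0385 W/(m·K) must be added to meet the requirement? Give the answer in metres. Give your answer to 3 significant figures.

0.221 m

ΔR = 7.04 − 1.3 = 5.74 m²·K/W
L = ΔR × k = 5.74 × 0.0385 = 0.221 m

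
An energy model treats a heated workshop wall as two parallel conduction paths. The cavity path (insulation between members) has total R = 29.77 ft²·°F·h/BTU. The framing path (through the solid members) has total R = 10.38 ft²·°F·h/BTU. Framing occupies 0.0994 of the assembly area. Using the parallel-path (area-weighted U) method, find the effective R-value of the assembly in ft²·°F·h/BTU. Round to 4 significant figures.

25.11 ft²·°F·h/BTU

U_eff = 0.9006/29.77 + 0.0994/10.38 = 0.030252 + 0.0095761 = 0.039828
R_eff = 1/U_eff = 25.108 ft²·°F·h/BTU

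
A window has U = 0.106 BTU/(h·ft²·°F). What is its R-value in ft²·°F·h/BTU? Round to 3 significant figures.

9.43 ft²·°F·h/BTU

R = 1/U = 1/0.106 = 9.434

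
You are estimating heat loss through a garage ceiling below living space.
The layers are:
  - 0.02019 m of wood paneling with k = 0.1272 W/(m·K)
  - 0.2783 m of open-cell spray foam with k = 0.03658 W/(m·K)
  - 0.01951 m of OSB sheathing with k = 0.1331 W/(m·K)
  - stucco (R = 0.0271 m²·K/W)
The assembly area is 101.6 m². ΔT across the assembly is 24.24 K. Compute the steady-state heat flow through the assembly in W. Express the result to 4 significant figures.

0.02019/0.1272 = 0.15873
0.2783/0.03658 = 7.608
0.01951/0.1331 = 0.14658
R_total = 0.15873 + 7.608 + 0.14658 + 0.0271 = 7.9404 m²·K/W
Q = A·ΔT/R = 101.6 × 24.24 / 7.9404 = 310.16 W

310.2 W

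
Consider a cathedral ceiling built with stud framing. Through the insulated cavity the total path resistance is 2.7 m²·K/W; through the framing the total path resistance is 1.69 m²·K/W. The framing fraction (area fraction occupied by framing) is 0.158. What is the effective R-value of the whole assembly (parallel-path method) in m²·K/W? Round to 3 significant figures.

U_eff = 0.842/2.7 + 0.158/1.69 = 0.3119 + 0.09349 = 0.4053
R_eff = 1/U_eff = 2.467 m²·K/W

2.47 m²·K/W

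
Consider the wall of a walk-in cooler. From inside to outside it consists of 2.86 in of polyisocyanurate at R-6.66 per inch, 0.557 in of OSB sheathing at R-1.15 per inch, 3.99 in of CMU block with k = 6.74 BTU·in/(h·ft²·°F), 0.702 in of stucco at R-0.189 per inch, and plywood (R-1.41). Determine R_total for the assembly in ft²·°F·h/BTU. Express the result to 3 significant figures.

2.86 × 6.66 = 19.05
0.557 × 1.15 = 0.6406
3.99/6.74 = 0.592
0.702 × 0.189 = 0.1327
R_total = 19.05 + 0.6406 + 0.592 + 0.1327 + 1.41 = 21.82 ft²·°F·h/BTU

21.8 ft²·°F·h/BTU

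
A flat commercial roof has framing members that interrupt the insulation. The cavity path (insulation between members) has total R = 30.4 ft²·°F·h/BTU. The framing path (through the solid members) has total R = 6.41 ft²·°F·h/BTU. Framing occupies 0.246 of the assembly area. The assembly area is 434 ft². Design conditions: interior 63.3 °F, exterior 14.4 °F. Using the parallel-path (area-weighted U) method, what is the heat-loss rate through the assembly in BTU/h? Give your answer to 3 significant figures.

1340 BTU/h

U_eff = 0.754/30.4 + 0.246/6.41 = 0.0248 + 0.03838 = 0.06318
R_eff = 1/U_eff = 15.83 ft²·°F·h/BTU
Q = 434 × (63.3 − 14.4) / 15.83 = 1341 BTU/h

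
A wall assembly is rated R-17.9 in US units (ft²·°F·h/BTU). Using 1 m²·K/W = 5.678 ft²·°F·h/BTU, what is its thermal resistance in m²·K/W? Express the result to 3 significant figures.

R_SI = 17.9/5.678 = 3.153

3.15 m²·K/W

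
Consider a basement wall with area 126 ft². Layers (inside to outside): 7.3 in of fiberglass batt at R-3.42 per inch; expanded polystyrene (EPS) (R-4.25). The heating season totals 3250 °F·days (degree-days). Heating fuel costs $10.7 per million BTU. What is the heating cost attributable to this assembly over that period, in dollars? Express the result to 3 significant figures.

3.60 dollars

7.3 × 3.42 = 24.97
R_total = 24.97 + 4.25 = 29.22 ft²·°F·h/BTU
E = A × HDD × 24 / R = 126 × 3250 × 24 / 29.22 = 336400 BTU
Cost = 336400/10⁶ × 10.7 = $3.599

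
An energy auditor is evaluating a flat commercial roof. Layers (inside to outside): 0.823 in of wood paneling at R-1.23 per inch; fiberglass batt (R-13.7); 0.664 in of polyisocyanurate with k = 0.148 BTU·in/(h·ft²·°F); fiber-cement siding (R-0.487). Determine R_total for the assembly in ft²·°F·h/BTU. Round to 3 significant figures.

0.823 × 1.23 = 1.012
0.664/0.148 = 4.486
R_total = 1.012 + 13.7 + 4.486 + 0.487 = 19.69 ft²·°F·h/BTU

19.7 ft²·°F·h/BTU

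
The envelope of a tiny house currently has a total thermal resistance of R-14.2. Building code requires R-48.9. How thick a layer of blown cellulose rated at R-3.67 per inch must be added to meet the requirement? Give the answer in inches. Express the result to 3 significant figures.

9.46 in

ΔR = 48.9 − 14.2 = 34.7 ft²·°F·h/BTU
L = ΔR / (R/in) = 34.7/3.67 = 9.455 in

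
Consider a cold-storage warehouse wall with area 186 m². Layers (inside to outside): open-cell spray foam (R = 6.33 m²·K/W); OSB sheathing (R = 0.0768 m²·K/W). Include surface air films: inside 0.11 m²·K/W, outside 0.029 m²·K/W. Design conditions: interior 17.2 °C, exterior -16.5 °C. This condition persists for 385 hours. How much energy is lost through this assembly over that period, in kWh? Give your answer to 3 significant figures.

R_total = 0.11 + 6.33 + 0.0768 + 0.029 = 6.546 m²·K/W
Q = 186 × (17.2 − (-16.5)) / 6.546 = 957.6 W
E = 957.6 W × 385 h / 1000 = 368.7 kWh

369 kWh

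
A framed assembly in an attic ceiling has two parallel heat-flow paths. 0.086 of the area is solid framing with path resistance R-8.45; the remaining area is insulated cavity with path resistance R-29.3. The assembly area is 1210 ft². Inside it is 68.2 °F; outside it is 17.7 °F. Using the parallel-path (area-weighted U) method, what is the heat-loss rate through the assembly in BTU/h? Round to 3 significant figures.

2530 BTU/h

U_eff = 0.914/29.3 + 0.086/8.45 = 0.03119 + 0.01018 = 0.04137
R_eff = 1/U_eff = 24.17 ft²·°F·h/BTU
Q = 1210 × (68.2 − 17.7) / 24.17 = 2528 BTU/h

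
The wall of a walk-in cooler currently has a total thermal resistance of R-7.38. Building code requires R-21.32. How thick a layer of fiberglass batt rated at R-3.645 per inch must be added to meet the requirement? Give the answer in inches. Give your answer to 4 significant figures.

ΔR = 21.32 − 7.38 = 13.94 ft²·°F·h/BTU
L = ΔR / (R/in) = 13.94/3.645 = 3.8244 in

3.824 in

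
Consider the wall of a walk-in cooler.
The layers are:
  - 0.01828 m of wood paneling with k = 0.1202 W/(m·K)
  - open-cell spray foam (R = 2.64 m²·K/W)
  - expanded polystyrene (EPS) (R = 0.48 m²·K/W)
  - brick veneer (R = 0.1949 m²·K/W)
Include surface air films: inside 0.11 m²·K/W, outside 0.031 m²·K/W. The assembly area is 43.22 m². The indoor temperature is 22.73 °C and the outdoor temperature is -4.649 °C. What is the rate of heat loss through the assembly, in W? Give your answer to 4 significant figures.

328.0 W

0.01828/0.1202 = 0.15208
R_total = 0.11 + 0.15208 + 2.64 + 0.48 + 0.1949 + 0.031 = 3.608 m²·K/W
Q = A·ΔT/R = 43.22 × (22.73 − (-4.649)) / 3.608 = 327.97 W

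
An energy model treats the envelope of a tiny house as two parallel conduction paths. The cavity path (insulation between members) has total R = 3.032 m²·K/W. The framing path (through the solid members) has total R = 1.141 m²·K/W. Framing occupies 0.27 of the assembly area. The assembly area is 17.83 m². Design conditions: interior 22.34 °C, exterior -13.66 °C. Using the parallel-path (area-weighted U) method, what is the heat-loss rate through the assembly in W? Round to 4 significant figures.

U_eff = 0.73/3.032 + 0.27/1.141 = 0.24077 + 0.23663 = 0.4774
R_eff = 1/U_eff = 2.0947 m²·K/W
Q = 17.83 × (22.34 − (-13.66)) / 2.0947 = 306.43 W

306.4 W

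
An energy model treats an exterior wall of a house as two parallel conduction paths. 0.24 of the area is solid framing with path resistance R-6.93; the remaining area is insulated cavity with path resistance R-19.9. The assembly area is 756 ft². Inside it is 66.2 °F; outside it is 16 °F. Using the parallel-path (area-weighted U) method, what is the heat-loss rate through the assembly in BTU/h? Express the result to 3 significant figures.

2760 BTU/h

U_eff = 0.76/19.9 + 0.24/6.93 = 0.03819 + 0.03463 = 0.07282
R_eff = 1/U_eff = 13.73 ft²·°F·h/BTU
Q = 756 × (66.2 − 16) / 13.73 = 2764 BTU/h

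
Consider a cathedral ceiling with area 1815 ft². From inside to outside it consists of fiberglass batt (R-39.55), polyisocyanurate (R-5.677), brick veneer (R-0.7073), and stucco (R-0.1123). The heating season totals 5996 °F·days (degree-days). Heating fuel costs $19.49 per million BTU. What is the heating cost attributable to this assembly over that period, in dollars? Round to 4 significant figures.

R_total = 39.55 + 5.677 + 0.7073 + 0.1123 = 46.047 ft²·°F·h/BTU
E = A × HDD × 24 / R = 1815 × 5996 × 24 / 46.047 = 5672200 BTU
Cost = 5672200/10⁶ × 19.49 = $110.55

110.6 dollars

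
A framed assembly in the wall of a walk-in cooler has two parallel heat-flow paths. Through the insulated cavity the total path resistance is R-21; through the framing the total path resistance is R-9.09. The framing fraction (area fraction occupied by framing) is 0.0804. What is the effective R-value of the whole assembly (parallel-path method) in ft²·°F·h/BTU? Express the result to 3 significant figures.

19.0 ft²·°F·h/BTU

U_eff = 0.9196/21 + 0.0804/9.09 = 0.04379 + 0.008845 = 0.05264
R_eff = 1/U_eff = 19 ft²·°F·h/BTU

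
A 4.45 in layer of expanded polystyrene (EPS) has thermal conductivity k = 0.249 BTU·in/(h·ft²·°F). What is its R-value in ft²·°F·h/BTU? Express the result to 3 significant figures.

R = L/k = 4.45/0.249 = 17.87 ft²·°F·h/BTU

17.9 ft²·°F·h/BTU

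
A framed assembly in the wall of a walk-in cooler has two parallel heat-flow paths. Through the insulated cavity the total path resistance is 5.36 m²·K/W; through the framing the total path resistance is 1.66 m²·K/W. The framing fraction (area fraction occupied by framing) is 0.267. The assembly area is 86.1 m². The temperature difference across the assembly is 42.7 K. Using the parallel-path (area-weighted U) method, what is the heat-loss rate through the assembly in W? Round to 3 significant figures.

1090 W

U_eff = 0.733/5.36 + 0.267/1.66 = 0.1368 + 0.1608 = 0.2976
R_eff = 1/U_eff = 3.36 m²·K/W
Q = 86.1 × 42.7 / 3.36 = 1094 W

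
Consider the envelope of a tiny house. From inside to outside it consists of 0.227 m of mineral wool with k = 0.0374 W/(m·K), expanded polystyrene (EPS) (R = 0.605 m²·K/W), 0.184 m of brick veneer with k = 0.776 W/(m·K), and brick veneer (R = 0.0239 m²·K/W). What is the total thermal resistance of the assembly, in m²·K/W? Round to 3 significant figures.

6.94 m²·K/W

0.227/0.0374 = 6.07
0.184/0.776 = 0.2371
R_total = 6.07 + 0.605 + 0.2371 + 0.0239 = 6.936 m²·K/W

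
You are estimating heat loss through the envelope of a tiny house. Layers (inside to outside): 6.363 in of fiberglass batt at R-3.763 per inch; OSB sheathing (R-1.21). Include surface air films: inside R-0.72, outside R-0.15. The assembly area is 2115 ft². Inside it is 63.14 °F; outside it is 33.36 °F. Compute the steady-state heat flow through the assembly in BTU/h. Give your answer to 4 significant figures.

2420 BTU/h

6.363 × 3.763 = 23.944
R_total = 0.72 + 23.944 + 1.21 + 0.15 = 26.024 ft²·°F·h/BTU
Q = A·ΔT/R = 2115 × (63.14 − 33.36) / 26.024 = 2420.3 BTU/h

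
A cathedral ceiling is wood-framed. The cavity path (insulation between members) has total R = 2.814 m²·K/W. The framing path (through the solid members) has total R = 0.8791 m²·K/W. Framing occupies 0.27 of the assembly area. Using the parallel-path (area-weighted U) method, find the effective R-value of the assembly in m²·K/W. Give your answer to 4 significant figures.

U_eff = 0.73/2.814 + 0.27/0.8791 = 0.25942 + 0.30713 = 0.56655
R_eff = 1/U_eff = 1.7651 m²·K/W

1.765 m²·K/W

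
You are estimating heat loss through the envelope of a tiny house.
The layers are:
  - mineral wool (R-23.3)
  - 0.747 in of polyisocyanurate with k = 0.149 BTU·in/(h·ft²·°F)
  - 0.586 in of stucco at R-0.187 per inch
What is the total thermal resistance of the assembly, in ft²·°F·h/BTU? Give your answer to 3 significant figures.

0.747/0.149 = 5.013
0.586 × 0.187 = 0.1096
R_total = 23.3 + 5.013 + 0.1096 = 28.42 ft²·°F·h/BTU

28.4 ft²·°F·h/BTU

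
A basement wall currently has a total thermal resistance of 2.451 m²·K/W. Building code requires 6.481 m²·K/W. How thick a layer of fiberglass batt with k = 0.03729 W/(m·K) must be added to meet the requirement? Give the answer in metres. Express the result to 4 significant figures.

0.1503 m

ΔR = 6.481 − 2.451 = 4.03 m²·K/W
L = ΔR × k = 4.03 × 0.03729 = 0.15028 m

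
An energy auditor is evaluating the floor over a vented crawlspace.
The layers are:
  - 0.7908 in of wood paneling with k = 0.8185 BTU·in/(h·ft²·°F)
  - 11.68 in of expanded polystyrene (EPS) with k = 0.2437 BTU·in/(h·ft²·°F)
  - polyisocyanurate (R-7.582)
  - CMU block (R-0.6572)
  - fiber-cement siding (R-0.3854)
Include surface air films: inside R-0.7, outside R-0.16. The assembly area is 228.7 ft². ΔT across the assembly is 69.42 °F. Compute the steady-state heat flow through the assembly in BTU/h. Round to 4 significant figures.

0.7908/0.8185 = 0.96616
11.68/0.2437 = 47.928
R_total = 0.7 + 0.96616 + 47.928 + 7.582 + 0.6572 + 0.3854 + 0.16 = 58.379 ft²·°F·h/BTU
Q = A·ΔT/R = 228.7 × 69.42 / 58.379 = 271.96 BTU/h

272.0 BTU/h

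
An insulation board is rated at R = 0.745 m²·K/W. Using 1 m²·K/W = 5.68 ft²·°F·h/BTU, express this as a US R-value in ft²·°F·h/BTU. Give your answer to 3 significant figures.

4.23 ft²·°F·h/BTU

R_US = 0.745 × 5.68 = 4.232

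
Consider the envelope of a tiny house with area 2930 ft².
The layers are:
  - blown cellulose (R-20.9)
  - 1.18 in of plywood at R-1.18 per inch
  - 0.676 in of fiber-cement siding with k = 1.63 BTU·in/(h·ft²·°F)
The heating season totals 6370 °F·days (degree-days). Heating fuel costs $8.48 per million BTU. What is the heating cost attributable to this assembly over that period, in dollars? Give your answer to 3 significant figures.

167 dollars

1.18 × 1.18 = 1.392
0.676/1.63 = 0.4147
R_total = 20.9 + 1.392 + 0.4147 = 22.71 ft²·°F·h/BTU
E = A × HDD × 24 / R = 2930 × 6370 × 24 / 22.71 = 19730000 BTU
Cost = 19730000/10⁶ × 8.48 = $167.3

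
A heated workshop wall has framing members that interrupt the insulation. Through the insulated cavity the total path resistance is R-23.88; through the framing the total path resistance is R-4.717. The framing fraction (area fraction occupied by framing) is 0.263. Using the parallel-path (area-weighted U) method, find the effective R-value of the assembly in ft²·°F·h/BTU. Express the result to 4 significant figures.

U_eff = 0.737/23.88 + 0.263/4.717 = 0.030863 + 0.055756 = 0.086618
R_eff = 1/U_eff = 11.545 ft²·°F·h/BTU

11.54 ft²·°F·h/BTU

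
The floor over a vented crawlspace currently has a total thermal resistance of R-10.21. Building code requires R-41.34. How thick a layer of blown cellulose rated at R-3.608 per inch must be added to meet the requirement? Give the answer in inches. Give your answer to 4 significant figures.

ΔR = 41.34 − 10.21 = 31.13 ft²·°F·h/BTU
L = ΔR / (R/in) = 31.13/3.608 = 8.628 in

8.628 in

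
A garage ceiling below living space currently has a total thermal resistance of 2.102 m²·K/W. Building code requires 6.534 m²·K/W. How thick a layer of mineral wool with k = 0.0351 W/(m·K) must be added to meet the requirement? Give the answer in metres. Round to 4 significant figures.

0.1556 m

ΔR = 6.534 − 2.102 = 4.432 m²·K/W
L = ΔR × k = 4.432 × 0.0351 = 0.15556 m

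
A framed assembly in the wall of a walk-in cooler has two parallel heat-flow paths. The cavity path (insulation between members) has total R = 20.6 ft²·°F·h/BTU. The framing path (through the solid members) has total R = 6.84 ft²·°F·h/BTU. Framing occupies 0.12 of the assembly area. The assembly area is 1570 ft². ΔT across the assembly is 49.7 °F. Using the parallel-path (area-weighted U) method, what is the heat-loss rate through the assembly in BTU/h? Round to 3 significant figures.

U_eff = 0.88/20.6 + 0.12/6.84 = 0.04272 + 0.01754 = 0.06026
R_eff = 1/U_eff = 16.59 ft²·°F·h/BTU
Q = 1570 × 49.7 / 16.59 = 4702 BTU/h

4700 BTU/h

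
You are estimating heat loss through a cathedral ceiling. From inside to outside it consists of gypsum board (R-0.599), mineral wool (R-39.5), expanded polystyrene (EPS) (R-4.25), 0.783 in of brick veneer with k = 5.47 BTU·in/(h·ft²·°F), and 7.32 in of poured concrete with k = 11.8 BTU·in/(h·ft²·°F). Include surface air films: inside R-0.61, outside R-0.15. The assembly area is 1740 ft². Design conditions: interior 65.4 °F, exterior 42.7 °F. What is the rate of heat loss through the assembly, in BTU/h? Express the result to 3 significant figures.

0.783/5.47 = 0.1431
7.32/11.8 = 0.6203
R_total = 0.61 + 0.599 + 39.5 + 4.25 + 0.1431 + 0.6203 + 0.15 = 45.87 ft²·°F·h/BTU
Q = A·ΔT/R = 1740 × (65.4 − 42.7) / 45.87 = 861 BTU/h

861 BTU/h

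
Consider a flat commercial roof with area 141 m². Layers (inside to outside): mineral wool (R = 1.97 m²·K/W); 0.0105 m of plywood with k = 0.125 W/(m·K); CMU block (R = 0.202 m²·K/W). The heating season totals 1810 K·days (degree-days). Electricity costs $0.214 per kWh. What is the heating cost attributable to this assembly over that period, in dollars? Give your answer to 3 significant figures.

0.0105/0.125 = 0.084
R_total = 1.97 + 0.084 + 0.202 = 2.256 m²·K/W
E = A × HDD × 24 / R / 1000 = 141 × 1810 × 24 / 2.256 / 1000 = 2715 kWh
Cost = 2715 × 0.214 = $581

581 dollars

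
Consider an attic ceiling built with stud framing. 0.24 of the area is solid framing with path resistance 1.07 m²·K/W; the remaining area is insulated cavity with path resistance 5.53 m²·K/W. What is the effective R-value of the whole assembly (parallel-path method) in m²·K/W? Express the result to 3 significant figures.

2.76 m²·K/W

U_eff = 0.76/5.53 + 0.24/1.07 = 0.1374 + 0.2243 = 0.3617
R_eff = 1/U_eff = 2.764 m²·K/W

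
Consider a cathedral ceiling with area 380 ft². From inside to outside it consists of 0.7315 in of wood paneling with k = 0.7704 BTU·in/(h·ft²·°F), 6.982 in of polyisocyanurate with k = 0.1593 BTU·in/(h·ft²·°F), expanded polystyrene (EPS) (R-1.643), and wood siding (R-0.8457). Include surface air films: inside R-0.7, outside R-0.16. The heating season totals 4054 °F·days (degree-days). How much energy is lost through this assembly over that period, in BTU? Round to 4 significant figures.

0.7315/0.7704 = 0.94951
6.982/0.1593 = 43.829
R_total = 0.7 + 0.94951 + 43.829 + 1.643 + 0.8457 + 0.16 = 48.127 ft²·°F·h/BTU
E = A × HDD × 24 / R = 380 × 4054 × 24 / 48.127 = 768220 BTU

768200 BTU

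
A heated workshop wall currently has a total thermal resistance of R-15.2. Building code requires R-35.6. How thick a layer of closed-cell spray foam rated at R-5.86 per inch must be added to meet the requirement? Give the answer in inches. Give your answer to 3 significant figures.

3.48 in

ΔR = 35.6 − 15.2 = 20.4 ft²·°F·h/BTU
L = ΔR / (R/in) = 20.4/5.86 = 3.481 in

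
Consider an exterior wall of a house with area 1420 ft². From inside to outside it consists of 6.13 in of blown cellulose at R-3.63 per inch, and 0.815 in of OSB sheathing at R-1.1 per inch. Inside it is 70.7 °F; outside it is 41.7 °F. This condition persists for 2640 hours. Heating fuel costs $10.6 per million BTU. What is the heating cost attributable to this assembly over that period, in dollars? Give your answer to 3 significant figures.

6.13 × 3.63 = 22.25
0.815 × 1.1 = 0.8965
R_total = 22.25 + 0.8965 = 23.15 ft²·°F·h/BTU
Q = 1420 × (70.7 − 41.7) / 23.15 = 1779 BTU/h
E = 1779 × 2640 = 4696000 BTU
Cost = 4696000/10⁶ × 10.6 = $49.78

49.8 dollars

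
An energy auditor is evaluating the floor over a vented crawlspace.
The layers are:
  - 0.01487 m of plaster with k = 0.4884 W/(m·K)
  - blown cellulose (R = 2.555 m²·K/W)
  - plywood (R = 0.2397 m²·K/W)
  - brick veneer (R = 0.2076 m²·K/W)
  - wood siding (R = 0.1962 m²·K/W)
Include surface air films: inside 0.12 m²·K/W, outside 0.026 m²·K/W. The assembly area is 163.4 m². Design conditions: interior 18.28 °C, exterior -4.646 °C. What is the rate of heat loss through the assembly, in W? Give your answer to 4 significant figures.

1110 W

0.01487/0.4884 = 0.030446
R_total = 0.12 + 0.030446 + 2.555 + 0.2397 + 0.2076 + 0.1962 + 0.026 = 3.3749 m²·K/W
Q = A·ΔT/R = 163.4 × (18.28 − (-4.646)) / 3.3749 = 1110 W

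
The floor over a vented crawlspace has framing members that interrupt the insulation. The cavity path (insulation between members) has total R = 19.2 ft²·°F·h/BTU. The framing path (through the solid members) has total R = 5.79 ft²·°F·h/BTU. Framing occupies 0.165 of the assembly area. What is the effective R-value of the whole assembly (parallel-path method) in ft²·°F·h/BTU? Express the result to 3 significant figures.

U_eff = 0.835/19.2 + 0.165/5.79 = 0.04349 + 0.0285 = 0.07199
R_eff = 1/U_eff = 13.89 ft²·°F·h/BTU

13.9 ft²·°F·h/BTU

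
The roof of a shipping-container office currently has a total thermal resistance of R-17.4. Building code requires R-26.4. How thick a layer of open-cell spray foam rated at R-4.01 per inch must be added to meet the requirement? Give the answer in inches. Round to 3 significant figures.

2.24 in

ΔR = 26.4 − 17.4 = 9 ft²·°F·h/BTU
L = ΔR / (R/in) = 9/4.01 = 2.244 in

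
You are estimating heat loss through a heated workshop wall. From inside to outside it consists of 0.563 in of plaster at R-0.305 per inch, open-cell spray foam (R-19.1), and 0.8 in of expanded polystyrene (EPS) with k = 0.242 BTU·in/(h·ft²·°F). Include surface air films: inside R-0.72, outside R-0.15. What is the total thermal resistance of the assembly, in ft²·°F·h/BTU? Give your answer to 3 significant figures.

0.563 × 0.305 = 0.1717
0.8/0.242 = 3.306
R_total = 0.72 + 0.1717 + 19.1 + 3.306 + 0.15 = 23.45 ft²·°F·h/BTU

23.4 ft²·°F·h/BTU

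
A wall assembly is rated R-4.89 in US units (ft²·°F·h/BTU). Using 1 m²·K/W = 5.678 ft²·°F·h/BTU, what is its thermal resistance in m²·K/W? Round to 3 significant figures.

R_SI = 4.89/5.678 = 0.8612

0.861 m²·K/W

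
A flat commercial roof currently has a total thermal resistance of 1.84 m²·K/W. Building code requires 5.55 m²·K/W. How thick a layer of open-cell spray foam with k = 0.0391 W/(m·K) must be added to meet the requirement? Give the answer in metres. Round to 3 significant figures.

ΔR = 5.55 − 1.84 = 3.71 m²·K/W
L = ΔR × k = 3.71 × 0.0391 = 0.1451 m

0.145 m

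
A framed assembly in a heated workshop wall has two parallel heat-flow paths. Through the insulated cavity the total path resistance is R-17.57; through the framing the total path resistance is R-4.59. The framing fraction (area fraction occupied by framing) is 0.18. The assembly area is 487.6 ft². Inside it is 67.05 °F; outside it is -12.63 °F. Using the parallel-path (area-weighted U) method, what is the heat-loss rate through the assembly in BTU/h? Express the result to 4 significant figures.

U_eff = 0.82/17.57 + 0.18/4.59 = 0.04667 + 0.039216 = 0.085886
R_eff = 1/U_eff = 11.643 ft²·°F·h/BTU
Q = 487.6 × (67.05 − (-12.63)) / 11.643 = 3336.8 BTU/h

3337 BTU/h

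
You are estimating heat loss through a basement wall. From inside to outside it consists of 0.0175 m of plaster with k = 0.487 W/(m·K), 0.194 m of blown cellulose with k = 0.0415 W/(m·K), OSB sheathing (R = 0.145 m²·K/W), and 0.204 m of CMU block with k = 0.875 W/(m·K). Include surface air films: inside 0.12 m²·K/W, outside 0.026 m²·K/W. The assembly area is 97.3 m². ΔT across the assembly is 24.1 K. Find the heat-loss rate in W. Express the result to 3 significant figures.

0.0175/0.487 = 0.03593
0.194/0.0415 = 4.675
0.204/0.875 = 0.2331
R_total = 0.12 + 0.03593 + 4.675 + 0.145 + 0.2331 + 0.026 = 5.235 m²·K/W
Q = A·ΔT/R = 97.3 × 24.1 / 5.235 = 448 W

448 W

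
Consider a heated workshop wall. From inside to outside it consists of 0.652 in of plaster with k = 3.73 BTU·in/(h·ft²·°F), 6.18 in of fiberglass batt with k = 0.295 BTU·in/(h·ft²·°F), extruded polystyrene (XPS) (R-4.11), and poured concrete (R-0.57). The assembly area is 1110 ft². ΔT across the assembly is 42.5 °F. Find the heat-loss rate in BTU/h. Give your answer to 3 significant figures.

1830 BTU/h

0.652/3.73 = 0.1748
6.18/0.295 = 20.95
R_total = 0.1748 + 20.95 + 4.11 + 0.57 = 25.8 ft²·°F·h/BTU
Q = A·ΔT/R = 1110 × 42.5 / 25.8 = 1828 BTU/h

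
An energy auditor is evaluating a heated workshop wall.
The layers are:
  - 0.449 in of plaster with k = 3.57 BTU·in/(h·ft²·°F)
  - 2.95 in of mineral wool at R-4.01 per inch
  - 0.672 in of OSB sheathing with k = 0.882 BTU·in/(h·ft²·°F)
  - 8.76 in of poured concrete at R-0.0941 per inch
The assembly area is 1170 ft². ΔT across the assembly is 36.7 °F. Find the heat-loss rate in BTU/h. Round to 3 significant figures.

0.449/3.57 = 0.1258
2.95 × 4.01 = 11.83
0.672/0.882 = 0.7619
8.76 × 0.0941 = 0.8243
R_total = 0.1258 + 11.83 + 0.7619 + 0.8243 = 13.54 ft²·°F·h/BTU
Q = A·ΔT/R = 1170 × 36.7 / 13.54 = 3171 BTU/h

3170 BTU/h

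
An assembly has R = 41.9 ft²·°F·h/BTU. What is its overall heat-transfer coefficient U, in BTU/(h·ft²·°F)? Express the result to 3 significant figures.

0.0239 BTU/(h·ft²·°F)

U = 1/R = 1/41.9 = 0.02387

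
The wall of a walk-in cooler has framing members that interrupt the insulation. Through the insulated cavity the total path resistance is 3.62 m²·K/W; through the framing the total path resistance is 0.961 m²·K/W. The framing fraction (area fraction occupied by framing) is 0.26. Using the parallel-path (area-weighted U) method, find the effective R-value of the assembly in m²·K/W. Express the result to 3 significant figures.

U_eff = 0.74/3.62 + 0.26/0.961 = 0.2044 + 0.2706 = 0.475
R_eff = 1/U_eff = 2.105 m²·K/W

2.11 m²·K/W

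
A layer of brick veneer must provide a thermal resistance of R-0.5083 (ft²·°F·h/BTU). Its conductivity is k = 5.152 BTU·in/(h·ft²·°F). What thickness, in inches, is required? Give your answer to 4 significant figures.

2.619 in

L = R × k = 0.5083 × 5.152 = 2.6188 in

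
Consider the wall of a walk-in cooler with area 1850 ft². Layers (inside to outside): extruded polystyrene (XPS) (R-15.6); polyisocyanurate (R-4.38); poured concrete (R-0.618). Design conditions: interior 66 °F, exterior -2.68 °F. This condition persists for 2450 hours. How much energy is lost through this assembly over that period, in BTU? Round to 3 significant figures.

15100000 BTU

R_total = 15.6 + 4.38 + 0.618 = 20.6 ft²·°F·h/BTU
Q = 1850 × (66 − (-2.68)) / 20.6 = 6168 BTU/h
E = 6168 × 2450 = 15110000 BTU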